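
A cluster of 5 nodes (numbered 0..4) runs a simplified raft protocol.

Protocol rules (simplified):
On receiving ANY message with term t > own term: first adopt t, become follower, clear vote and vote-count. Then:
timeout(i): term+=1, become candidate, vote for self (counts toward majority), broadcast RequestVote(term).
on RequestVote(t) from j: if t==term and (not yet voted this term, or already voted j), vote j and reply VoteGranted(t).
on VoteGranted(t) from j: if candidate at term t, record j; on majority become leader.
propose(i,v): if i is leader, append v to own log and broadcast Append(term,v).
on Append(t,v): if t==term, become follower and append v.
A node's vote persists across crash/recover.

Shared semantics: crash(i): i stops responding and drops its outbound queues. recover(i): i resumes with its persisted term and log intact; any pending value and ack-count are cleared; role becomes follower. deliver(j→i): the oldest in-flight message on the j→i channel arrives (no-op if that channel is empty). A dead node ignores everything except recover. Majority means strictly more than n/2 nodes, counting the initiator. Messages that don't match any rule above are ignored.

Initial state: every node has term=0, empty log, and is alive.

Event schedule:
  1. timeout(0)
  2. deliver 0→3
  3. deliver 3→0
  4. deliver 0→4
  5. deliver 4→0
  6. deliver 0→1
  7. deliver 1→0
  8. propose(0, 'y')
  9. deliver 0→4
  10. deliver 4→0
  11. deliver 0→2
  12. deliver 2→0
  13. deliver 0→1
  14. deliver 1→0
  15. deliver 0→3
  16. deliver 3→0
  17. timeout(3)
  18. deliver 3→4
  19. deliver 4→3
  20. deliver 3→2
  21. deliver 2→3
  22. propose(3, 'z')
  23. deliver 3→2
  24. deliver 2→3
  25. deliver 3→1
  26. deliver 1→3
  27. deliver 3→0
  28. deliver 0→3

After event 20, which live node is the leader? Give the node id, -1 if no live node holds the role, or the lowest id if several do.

after 1 — timeout(0): n0:cand/t1/[-]
after 2 — deliver 0→3: n3:foll/t1/[-]
after 3 — deliver 3→0: ·
after 4 — deliver 0→4: n4:foll/t1/[-]
after 5 — deliver 4→0: n0:lead/t1/[-]
after 6 — deliver 0→1: n1:foll/t1/[-]
after 7 — deliver 1→0: ·
after 8 — propose(0,'y'): n0:lead/t1/[y]
after 9 — deliver 0→4: n4:foll/t1/[y]
after 10 — deliver 4→0: ·
after 11 — deliver 0→2: n2:foll/t1/[-]
after 12 — deliver 2→0: ·
after 13 — deliver 0→1: n1:foll/t1/[y]
after 14 — deliver 1→0: ·
after 15 — deliver 0→3: n3:foll/t1/[y]
after 16 — deliver 3→0: ·
after 17 — timeout(3): n3:cand/t2/[y]
after 18 — deliver 3→4: n4:foll/t2/[y]
after 19 — deliver 4→3: ·
after 20 — deliver 3→2: n2:foll/t2/[-]

0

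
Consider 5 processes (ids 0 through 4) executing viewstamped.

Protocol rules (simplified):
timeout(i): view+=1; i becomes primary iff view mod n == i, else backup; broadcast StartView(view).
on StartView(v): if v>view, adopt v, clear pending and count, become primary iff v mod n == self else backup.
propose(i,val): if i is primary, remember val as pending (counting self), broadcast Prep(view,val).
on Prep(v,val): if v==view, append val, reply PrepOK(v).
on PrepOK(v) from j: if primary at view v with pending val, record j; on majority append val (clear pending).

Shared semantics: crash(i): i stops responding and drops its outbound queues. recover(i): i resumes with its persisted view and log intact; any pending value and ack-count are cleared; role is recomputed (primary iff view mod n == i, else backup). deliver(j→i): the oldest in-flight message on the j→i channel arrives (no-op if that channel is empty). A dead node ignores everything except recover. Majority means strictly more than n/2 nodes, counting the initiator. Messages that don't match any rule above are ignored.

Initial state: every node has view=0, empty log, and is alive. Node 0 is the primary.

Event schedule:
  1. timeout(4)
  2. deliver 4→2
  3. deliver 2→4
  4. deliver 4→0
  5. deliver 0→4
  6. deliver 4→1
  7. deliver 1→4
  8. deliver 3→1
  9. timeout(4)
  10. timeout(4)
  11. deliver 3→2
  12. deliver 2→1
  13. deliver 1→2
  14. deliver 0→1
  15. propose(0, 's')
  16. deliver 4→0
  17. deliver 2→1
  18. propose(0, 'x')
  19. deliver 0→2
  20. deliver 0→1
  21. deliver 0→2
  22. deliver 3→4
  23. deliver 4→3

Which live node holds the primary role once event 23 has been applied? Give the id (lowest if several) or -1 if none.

[1] timeout(4) → N4(back v1 [-])
[2] deliver 4→2 → N2(back v1 [-])
[3] deliver 2→4 → ∅
[4] deliver 4→0 → N0(back v1 [-])
[5] deliver 0→4 → ∅
[6] deliver 4→1 → N1(prim v1 [-])
[7] deliver 1→4 → ∅
[8] deliver 3→1 → ∅
[9] timeout(4) → N4(back v2 [-])
[10] timeout(4) → N4(back v3 [-])
[11] deliver 3→2 → ∅
[12] deliver 2→1 → ∅
[13] deliver 1→2 → ∅
[14] deliver 0→1 → ∅
[15] propose(0,'s') → ∅
[16] deliver 4→0 → N0(back v2 [-])
[17] deliver 2→1 → ∅
[18] propose(0,'x') → ∅
[19] deliver 0→2 → ∅
[20] deliver 0→1 → ∅
[21] deliver 0→2 → ∅
[22] deliver 3→4 → ∅
[23] deliver 4→3 → N3(back v1 [-])

1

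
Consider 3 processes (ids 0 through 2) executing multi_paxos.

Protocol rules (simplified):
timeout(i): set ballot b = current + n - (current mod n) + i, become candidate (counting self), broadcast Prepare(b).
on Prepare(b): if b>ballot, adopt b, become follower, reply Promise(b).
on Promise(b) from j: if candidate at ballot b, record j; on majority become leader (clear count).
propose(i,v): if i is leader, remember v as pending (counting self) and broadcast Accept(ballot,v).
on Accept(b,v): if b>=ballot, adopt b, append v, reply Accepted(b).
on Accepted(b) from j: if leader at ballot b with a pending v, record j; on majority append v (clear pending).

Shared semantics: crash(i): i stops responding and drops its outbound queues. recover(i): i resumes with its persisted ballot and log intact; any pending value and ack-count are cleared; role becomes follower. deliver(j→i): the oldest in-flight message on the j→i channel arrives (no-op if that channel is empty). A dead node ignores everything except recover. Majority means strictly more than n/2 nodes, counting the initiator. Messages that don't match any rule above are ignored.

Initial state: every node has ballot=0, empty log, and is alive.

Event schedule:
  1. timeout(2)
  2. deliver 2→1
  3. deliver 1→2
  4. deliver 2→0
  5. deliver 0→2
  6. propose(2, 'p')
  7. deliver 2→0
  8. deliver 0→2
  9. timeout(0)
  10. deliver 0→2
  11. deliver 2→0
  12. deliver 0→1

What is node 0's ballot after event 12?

after 1 — timeout(2): n2:cand/b5/[-]
after 2 — deliver 2→1: n1:foll/b5/[-]
after 3 — deliver 1→2: n2:lead/b5/[-]
after 4 — deliver 2→0: n0:foll/b5/[-]
after 5 — deliver 0→2: ·
after 6 — propose(2,'p'): ·
after 7 — deliver 2→0: n0:foll/b5/[p]
after 8 — deliver 0→2: n2:lead/b5/[p]
after 9 — timeout(0): n0:cand/b6/[p]
after 10 — deliver 0→2: n2:foll/b6/[p]
after 11 — deliver 2→0: n0:lead/b6/[p]
after 12 — deliver 0→1: n1:foll/b6/[-]

6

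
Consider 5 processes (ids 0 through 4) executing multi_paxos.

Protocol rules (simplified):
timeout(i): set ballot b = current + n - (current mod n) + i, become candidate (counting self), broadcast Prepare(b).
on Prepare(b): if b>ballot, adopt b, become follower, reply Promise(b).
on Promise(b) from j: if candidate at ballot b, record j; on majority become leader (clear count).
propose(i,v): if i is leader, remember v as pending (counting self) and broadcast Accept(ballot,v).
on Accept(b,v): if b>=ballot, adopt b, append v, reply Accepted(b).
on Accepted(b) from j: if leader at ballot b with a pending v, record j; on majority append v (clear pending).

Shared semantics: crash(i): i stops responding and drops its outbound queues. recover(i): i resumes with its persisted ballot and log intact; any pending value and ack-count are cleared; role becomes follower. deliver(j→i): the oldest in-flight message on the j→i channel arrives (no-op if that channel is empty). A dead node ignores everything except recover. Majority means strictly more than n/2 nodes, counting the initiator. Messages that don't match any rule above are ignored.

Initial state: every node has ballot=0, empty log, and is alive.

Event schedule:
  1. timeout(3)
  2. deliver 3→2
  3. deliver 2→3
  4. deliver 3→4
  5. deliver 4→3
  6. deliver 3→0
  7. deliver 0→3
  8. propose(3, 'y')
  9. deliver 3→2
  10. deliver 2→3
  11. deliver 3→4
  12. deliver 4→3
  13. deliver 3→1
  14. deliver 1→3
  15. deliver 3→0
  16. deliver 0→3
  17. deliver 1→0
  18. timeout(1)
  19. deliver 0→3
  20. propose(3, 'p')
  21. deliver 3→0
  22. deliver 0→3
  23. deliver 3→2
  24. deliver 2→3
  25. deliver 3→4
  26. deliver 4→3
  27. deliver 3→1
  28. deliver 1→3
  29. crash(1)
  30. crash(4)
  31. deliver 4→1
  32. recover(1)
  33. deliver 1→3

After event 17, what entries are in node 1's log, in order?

after 1 — timeout(3): n3:cand/b8/[-]
after 2 — deliver 3→2: n2:foll/b8/[-]
after 3 — deliver 2→3: ·
after 4 — deliver 3→4: n4:foll/b8/[-]
after 5 — deliver 4→3: n3:lead/b8/[-]
after 6 — deliver 3→0: n0:foll/b8/[-]
after 7 — deliver 0→3: ·
after 8 — propose(3,'y'): ·
after 9 — deliver 3→2: n2:foll/b8/[y]
after 10 — deliver 2→3: ·
after 11 — deliver 3→4: n4:foll/b8/[y]
after 12 — deliver 4→3: n3:lead/b8/[y]
after 13 — deliver 3→1: n1:foll/b8/[-]
after 14 — deliver 1→3: ·
after 15 — deliver 3→0: n0:foll/b8/[y]
after 16 — deliver 0→3: ·
after 17 — deliver 1→0: ·

empty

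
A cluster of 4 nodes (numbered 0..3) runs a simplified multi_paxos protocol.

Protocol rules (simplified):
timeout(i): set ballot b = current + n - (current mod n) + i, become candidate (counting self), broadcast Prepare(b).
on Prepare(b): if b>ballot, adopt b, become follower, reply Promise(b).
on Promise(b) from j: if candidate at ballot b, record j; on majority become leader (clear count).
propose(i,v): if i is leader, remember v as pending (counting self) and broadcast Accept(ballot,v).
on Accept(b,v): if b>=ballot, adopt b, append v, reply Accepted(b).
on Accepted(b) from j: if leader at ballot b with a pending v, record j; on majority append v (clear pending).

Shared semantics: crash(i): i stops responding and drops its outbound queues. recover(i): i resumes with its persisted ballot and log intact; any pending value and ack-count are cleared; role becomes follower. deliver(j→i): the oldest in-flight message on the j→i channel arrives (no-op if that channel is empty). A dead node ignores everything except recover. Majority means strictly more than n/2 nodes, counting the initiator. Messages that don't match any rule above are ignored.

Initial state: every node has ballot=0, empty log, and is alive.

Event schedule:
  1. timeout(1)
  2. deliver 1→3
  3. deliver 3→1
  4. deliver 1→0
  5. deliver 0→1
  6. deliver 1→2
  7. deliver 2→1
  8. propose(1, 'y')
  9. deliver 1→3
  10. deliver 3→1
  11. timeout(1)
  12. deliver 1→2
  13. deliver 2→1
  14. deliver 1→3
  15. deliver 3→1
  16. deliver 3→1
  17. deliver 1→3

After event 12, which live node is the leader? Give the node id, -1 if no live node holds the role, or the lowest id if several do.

-1

after 1 — timeout(1): n1:cand/b5/[-]
after 2 — deliver 1→3: n3:foll/b5/[-]
after 3 — deliver 3→1: ·
after 4 — deliver 1→0: n0:foll/b5/[-]
after 5 — deliver 0→1: n1:lead/b5/[-]
after 6 — deliver 1→2: n2:foll/b5/[-]
after 7 — deliver 2→1: ·
after 8 — propose(1,'y'): ·
after 9 — deliver 1→3: n3:foll/b5/[y]
after 10 — deliver 3→1: ·
after 11 — timeout(1): n1:cand/b9/[-]
after 12 — deliver 1→2: n2:foll/b5/[y]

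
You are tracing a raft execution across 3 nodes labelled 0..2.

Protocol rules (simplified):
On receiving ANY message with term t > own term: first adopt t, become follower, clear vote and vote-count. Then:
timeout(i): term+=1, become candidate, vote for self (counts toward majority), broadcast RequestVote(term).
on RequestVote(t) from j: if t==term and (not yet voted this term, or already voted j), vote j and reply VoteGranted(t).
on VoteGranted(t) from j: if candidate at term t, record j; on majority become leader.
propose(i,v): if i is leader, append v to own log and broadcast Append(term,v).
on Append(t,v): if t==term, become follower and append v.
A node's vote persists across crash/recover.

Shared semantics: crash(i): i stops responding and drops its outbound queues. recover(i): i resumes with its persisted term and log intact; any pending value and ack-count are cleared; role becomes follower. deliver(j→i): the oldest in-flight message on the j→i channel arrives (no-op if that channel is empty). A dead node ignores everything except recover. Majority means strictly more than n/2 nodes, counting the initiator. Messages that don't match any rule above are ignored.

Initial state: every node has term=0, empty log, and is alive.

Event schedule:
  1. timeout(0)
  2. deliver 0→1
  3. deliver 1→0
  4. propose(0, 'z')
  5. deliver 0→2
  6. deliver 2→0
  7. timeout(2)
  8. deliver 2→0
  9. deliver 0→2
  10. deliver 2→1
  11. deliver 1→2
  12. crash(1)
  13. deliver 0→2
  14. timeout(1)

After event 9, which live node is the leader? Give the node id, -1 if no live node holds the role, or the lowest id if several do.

e1 timeout(0): 0[cand,t=1,-]
e2 deliver 0→1: 1[foll,t=1,-]
e3 deliver 1→0: 0[lead,t=1,-]
e4 propose(0,'z'): 0[lead,t=1,z]
e5 deliver 0→2: 2[foll,t=1,-]
e6 deliver 2→0: ·
e7 timeout(2): 2[cand,t=2,-]
e8 deliver 2→0: 0[foll,t=2,z]
e9 deliver 0→2: ·

-1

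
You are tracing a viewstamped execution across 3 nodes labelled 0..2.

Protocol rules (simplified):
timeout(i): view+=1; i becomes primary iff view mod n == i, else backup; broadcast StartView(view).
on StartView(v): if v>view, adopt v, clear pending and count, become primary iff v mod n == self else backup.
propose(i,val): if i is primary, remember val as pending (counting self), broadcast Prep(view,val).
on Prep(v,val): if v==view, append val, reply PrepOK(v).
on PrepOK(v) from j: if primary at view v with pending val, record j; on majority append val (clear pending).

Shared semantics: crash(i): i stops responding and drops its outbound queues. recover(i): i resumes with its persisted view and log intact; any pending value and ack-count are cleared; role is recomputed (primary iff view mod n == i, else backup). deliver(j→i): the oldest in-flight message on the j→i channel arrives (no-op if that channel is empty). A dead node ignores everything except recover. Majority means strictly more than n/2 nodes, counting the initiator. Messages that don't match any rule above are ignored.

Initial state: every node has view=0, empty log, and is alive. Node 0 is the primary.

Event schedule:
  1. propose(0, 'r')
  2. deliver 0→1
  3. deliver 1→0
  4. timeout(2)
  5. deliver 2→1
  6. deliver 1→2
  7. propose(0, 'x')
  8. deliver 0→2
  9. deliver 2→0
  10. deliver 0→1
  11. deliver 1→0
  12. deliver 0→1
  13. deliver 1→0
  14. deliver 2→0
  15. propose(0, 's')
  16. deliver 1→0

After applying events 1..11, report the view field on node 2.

[1] propose(0,'r') → ∅
[2] deliver 0→1 → N1(back v0 [r])
[3] deliver 1→0 → N0(prim v0 [r])
[4] timeout(2) → N2(back v1 [-])
[5] deliver 2→1 → N1(prim v1 [r])
[6] deliver 1→2 → ∅
[7] propose(0,'x') → ∅
[8] deliver 0→2 → ∅
[9] deliver 2→0 → N0(back v1 [r])
[10] deliver 0→1 → ∅
[11] deliver 1→0 → ∅

1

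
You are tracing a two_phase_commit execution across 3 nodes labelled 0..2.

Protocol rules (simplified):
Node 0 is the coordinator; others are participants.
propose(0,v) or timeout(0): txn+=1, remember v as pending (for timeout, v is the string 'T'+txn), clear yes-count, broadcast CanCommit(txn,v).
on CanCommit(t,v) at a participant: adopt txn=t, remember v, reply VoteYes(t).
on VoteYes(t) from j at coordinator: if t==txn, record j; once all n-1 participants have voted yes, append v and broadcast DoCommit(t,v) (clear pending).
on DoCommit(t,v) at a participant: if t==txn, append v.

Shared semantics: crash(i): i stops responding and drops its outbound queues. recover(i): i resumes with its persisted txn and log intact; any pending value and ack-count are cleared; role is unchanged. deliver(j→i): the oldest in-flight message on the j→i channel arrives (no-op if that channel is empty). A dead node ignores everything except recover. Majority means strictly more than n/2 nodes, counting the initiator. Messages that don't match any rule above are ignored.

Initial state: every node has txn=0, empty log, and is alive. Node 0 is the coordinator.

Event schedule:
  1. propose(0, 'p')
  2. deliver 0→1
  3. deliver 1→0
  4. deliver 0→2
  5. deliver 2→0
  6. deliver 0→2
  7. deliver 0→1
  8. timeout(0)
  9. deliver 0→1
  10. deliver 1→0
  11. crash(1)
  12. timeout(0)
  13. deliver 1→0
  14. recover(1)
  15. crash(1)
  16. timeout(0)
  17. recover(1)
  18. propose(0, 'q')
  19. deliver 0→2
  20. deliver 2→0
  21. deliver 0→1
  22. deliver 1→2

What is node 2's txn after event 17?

1

step 1 propose(0,'p'): 0={coor,t=1,log=-}
step 2 deliver 0→1: 1={part,t=1,log=-}
step 3 deliver 1→0: —
step 4 deliver 0→2: 2={part,t=1,log=-}
step 5 deliver 2→0: 0={coor,t=1,log=p}
step 6 deliver 0→2: 2={part,t=1,log=p}
step 7 deliver 0→1: 1={part,t=1,log=p}
step 8 timeout(0): 0={coor,t=2,log=p}
step 9 deliver 0→1: 1={part,t=2,log=p}
step 10 deliver 1→0: —
step 11 crash(1): 1={✗part,t=2,log=p}
step 12 timeout(0): 0={coor,t=3,log=p}
step 13 deliver 1→0: —
step 14 recover(1): 1={part,t=2,log=p}
step 15 crash(1): 1={✗part,t=2,log=p}
step 16 timeout(0): 0={coor,t=4,log=p}
step 17 recover(1): 1={part,t=2,log=p}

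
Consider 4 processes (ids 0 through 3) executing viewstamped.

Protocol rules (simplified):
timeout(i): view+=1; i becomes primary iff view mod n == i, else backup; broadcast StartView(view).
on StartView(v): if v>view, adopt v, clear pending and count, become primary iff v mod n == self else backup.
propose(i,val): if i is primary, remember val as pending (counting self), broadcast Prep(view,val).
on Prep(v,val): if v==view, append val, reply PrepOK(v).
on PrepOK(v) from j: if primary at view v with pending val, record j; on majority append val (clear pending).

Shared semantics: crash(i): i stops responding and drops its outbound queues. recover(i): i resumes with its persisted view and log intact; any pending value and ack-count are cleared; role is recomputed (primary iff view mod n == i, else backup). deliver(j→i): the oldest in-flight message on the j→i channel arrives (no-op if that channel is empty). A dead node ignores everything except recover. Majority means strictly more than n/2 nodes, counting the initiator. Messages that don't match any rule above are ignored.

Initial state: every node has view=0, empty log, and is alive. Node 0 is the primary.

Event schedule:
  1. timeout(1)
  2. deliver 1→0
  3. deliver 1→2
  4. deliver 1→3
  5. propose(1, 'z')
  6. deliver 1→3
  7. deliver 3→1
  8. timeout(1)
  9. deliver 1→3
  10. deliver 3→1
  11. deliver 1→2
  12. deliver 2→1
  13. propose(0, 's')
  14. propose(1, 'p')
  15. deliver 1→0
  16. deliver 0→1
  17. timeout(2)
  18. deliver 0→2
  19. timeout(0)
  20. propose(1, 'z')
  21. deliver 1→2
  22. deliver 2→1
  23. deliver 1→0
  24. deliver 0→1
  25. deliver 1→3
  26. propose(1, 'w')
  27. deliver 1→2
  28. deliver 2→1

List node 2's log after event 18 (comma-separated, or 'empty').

z

1. timeout(1):  <1:prim v1 ->
2. deliver 1→0:  <0:back v1 ->
3. deliver 1→2:  <2:back v1 ->
4. deliver 1→3:  <3:back v1 ->
5. propose(1,'z'):  nop
6. deliver 1→3:  <3:back v1 z>
7. deliver 3→1:  nop
8. timeout(1):  <1:back v2 ->
9. deliver 1→3:  <3:back v2 z>
10. deliver 3→1:  nop
11. deliver 1→2:  <2:back v1 z>
12. deliver 2→1:  nop
13. propose(0,'s'):  nop
14. propose(1,'p'):  nop
15. deliver 1→0:  <0:back v1 z>
16. deliver 0→1:  nop
17. timeout(2):  <2:prim v2 z>
18. deliver 0→2:  nop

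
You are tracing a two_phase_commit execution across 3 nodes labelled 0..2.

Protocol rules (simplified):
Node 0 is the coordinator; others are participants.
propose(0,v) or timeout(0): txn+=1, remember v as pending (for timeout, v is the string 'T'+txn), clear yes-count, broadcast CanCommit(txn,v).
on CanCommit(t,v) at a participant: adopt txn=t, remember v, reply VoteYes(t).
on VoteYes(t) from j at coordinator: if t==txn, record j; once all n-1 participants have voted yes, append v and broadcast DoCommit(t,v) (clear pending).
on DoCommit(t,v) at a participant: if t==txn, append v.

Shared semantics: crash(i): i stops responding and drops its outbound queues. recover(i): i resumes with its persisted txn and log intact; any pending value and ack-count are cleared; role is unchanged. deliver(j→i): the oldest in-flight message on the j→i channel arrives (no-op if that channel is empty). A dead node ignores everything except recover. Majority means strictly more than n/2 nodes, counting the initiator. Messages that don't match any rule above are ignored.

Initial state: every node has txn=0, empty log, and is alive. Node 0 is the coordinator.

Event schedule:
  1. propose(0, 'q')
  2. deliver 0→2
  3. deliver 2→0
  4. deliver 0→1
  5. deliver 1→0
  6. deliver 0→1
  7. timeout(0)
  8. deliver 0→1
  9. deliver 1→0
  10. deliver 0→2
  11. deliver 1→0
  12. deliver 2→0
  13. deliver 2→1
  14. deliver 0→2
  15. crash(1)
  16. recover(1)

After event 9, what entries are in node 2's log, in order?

[1] propose(0,'q') → N0(coor t1 [-])
[2] deliver 0→2 → N2(part t1 [-])
[3] deliver 2→0 → ∅
[4] deliver 0→1 → N1(part t1 [-])
[5] deliver 1→0 → N0(coor t1 [q])
[6] deliver 0→1 → N1(part t1 [q])
[7] timeout(0) → N0(coor t2 [q])
[8] deliver 0→1 → N1(part t2 [q])
[9] deliver 1→0 → ∅

empty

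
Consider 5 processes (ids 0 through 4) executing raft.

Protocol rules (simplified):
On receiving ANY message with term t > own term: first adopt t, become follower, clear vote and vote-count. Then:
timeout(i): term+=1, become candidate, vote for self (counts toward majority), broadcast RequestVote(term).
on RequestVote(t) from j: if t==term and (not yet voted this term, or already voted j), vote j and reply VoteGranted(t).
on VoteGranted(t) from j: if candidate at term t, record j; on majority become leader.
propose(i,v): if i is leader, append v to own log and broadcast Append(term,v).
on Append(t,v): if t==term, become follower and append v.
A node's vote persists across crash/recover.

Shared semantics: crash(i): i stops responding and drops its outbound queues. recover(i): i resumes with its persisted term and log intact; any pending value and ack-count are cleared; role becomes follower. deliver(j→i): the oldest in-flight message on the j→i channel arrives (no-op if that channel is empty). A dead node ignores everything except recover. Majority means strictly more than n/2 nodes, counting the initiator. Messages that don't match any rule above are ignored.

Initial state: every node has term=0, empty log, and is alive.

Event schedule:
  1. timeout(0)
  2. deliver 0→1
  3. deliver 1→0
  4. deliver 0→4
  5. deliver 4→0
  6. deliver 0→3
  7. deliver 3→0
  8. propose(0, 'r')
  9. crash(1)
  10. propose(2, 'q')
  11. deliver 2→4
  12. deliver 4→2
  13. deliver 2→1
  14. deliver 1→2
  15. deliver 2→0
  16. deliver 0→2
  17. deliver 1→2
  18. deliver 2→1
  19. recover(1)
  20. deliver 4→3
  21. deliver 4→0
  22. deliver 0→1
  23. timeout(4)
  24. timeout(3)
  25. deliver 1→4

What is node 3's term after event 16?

1

after 1 — timeout(0): n0:cand/t1/[-]
after 2 — deliver 0→1: n1:foll/t1/[-]
after 3 — deliver 1→0: ·
after 4 — deliver 0→4: n4:foll/t1/[-]
after 5 — deliver 4→0: n0:lead/t1/[-]
after 6 — deliver 0→3: n3:foll/t1/[-]
after 7 — deliver 3→0: ·
after 8 — propose(0,'r'): n0:lead/t1/[r]
after 9 — crash(1): n1:✗foll/t1/[-]
after 10 — propose(2,'q'): ·
after 11 — deliver 2→4: ·
after 12 — deliver 4→2: ·
after 13 — deliver 2→1: ·
after 14 — deliver 1→2: ·
after 15 — deliver 2→0: ·
after 16 — deliver 0→2: n2:foll/t1/[-]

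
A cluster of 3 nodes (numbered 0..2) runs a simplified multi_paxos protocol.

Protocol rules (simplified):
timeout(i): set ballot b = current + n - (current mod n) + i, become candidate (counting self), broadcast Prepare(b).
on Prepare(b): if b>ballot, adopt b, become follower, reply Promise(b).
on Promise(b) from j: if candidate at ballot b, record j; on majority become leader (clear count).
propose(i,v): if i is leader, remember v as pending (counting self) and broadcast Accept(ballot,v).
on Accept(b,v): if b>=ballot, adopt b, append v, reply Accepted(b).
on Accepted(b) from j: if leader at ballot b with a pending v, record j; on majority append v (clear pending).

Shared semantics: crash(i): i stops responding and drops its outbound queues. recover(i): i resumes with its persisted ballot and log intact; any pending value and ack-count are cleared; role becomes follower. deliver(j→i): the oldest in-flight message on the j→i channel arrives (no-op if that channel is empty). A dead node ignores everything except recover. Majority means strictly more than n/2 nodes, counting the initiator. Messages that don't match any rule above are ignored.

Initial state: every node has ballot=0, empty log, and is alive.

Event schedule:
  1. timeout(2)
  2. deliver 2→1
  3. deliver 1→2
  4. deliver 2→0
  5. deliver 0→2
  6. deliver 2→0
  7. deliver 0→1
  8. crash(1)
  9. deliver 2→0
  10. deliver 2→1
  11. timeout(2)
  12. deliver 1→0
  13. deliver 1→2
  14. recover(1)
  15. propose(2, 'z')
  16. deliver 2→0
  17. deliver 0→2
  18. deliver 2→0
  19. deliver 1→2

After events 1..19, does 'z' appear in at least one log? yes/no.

step 1 timeout(2): 2={cand,b=5,log=-}
step 2 deliver 2→1: 1={foll,b=5,log=-}
step 3 deliver 1→2: 2={lead,b=5,log=-}
step 4 deliver 2→0: 0={foll,b=5,log=-}
step 5 deliver 0→2: —
step 6 deliver 2→0: —
step 7 deliver 0→1: —
step 8 crash(1): 1={✗foll,b=5,log=-}
step 9 deliver 2→0: —
step 10 deliver 2→1: —
step 11 timeout(2): 2={cand,b=8,log=-}
step 12 deliver 1→0: —
step 13 deliver 1→2: —
step 14 recover(1): 1={foll,b=5,log=-}
step 15 propose(2,'z'): —
step 16 deliver 2→0: 0={foll,b=8,log=-}
step 17 deliver 0→2: 2={lead,b=8,log=-}
step 18 deliver 2→0: —
step 19 deliver 1→2: —

no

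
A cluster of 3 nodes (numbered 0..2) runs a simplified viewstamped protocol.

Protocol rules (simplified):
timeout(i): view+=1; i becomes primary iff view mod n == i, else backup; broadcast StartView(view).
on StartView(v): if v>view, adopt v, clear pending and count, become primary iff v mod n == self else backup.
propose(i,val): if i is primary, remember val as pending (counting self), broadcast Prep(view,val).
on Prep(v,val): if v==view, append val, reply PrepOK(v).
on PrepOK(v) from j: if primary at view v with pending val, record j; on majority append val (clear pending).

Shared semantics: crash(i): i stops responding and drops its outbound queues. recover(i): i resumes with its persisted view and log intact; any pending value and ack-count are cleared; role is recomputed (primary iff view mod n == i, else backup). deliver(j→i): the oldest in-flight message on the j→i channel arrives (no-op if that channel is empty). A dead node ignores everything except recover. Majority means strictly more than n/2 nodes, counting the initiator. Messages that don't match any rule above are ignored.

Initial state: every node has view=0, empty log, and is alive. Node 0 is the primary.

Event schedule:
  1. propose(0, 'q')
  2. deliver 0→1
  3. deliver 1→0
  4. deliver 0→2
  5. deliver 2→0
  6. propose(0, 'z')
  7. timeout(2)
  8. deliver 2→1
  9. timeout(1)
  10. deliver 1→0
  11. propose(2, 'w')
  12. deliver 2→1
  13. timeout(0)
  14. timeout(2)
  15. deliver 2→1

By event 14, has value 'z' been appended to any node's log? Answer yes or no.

no

step 1 propose(0,'q'): —
step 2 deliver 0→1: 1={back,v=0,log=q}
step 3 deliver 1→0: 0={prim,v=0,log=q}
step 4 deliver 0→2: 2={back,v=0,log=q}
step 5 deliver 2→0: —
step 6 propose(0,'z'): —
step 7 timeout(2): 2={back,v=1,log=q}
step 8 deliver 2→1: 1={prim,v=1,log=q}
step 9 timeout(1): 1={back,v=2,log=q}
step 10 deliver 1→0: 0={back,v=2,log=q}
step 11 propose(2,'w'): —
step 12 deliver 2→1: —
step 13 timeout(0): 0={prim,v=3,log=q}
step 14 timeout(2): 2={prim,v=2,log=q}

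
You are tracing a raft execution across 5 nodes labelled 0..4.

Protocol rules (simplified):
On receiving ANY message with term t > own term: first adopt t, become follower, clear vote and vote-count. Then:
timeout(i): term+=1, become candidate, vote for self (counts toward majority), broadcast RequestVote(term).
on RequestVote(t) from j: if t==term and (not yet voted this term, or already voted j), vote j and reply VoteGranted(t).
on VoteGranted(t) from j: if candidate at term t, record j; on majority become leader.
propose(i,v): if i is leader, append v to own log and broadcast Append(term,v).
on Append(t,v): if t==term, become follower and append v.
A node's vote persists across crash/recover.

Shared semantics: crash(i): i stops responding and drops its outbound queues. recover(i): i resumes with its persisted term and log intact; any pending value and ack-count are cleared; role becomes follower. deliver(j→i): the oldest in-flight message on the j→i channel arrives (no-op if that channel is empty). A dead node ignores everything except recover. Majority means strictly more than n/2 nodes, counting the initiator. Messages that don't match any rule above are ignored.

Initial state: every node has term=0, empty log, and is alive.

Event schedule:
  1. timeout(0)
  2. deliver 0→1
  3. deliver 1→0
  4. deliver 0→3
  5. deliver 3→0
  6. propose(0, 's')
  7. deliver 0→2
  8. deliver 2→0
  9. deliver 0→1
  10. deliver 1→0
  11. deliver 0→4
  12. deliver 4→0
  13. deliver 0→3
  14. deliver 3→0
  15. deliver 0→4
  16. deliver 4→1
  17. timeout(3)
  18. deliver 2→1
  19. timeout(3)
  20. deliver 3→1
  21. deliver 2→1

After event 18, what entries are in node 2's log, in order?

empty

[1] timeout(0) → N0(cand t1 [-])
[2] deliver 0→1 → N1(foll t1 [-])
[3] deliver 1→0 → ∅
[4] deliver 0→3 → N3(foll t1 [-])
[5] deliver 3→0 → N0(lead t1 [-])
[6] propose(0,'s') → N0(lead t1 [s])
[7] deliver 0→2 → N2(foll t1 [-])
[8] deliver 2→0 → ∅
[9] deliver 0→1 → N1(foll t1 [s])
[10] deliver 1→0 → ∅
[11] deliver 0→4 → N4(foll t1 [-])
[12] deliver 4→0 → ∅
[13] deliver 0→3 → N3(foll t1 [s])
[14] deliver 3→0 → ∅
[15] deliver 0→4 → N4(foll t1 [s])
[16] deliver 4→1 → ∅
[17] timeout(3) → N3(cand t2 [s])
[18] deliver 2→1 → ∅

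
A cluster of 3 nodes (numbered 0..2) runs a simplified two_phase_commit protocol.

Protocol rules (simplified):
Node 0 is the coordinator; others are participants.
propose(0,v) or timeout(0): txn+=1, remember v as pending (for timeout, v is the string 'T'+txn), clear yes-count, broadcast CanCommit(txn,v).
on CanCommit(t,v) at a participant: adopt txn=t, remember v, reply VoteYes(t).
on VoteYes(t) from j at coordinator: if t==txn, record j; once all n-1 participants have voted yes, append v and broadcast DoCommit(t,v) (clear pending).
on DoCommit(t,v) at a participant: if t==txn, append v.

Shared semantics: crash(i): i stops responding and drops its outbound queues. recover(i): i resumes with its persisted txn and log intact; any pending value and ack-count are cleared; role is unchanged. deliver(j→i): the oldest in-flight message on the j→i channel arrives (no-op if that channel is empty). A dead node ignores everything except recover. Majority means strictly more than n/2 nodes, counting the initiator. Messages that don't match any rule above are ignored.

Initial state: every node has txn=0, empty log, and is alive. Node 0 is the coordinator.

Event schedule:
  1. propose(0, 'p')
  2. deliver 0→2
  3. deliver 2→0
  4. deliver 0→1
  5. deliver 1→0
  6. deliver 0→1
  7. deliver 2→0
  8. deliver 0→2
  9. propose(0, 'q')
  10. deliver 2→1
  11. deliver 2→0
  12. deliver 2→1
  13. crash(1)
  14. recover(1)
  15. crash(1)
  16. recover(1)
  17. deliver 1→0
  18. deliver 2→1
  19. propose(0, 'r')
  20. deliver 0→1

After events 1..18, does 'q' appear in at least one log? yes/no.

no

step 1 propose(0,'p'): 0={coor,t=1,log=-}
step 2 deliver 0→2: 2={part,t=1,log=-}
step 3 deliver 2→0: —
step 4 deliver 0→1: 1={part,t=1,log=-}
step 5 deliver 1→0: 0={coor,t=1,log=p}
step 6 deliver 0→1: 1={part,t=1,log=p}
step 7 deliver 2→0: —
step 8 deliver 0→2: 2={part,t=1,log=p}
step 9 propose(0,'q'): 0={coor,t=2,log=p}
step 10 deliver 2→1: —
step 11 deliver 2→0: —
step 12 deliver 2→1: —
step 13 crash(1): 1={✗part,t=1,log=p}
step 14 recover(1): 1={part,t=1,log=p}
step 15 crash(1): 1={✗part,t=1,log=p}
step 16 recover(1): 1={part,t=1,log=p}
step 17 deliver 1→0: —
step 18 deliver 2→1: —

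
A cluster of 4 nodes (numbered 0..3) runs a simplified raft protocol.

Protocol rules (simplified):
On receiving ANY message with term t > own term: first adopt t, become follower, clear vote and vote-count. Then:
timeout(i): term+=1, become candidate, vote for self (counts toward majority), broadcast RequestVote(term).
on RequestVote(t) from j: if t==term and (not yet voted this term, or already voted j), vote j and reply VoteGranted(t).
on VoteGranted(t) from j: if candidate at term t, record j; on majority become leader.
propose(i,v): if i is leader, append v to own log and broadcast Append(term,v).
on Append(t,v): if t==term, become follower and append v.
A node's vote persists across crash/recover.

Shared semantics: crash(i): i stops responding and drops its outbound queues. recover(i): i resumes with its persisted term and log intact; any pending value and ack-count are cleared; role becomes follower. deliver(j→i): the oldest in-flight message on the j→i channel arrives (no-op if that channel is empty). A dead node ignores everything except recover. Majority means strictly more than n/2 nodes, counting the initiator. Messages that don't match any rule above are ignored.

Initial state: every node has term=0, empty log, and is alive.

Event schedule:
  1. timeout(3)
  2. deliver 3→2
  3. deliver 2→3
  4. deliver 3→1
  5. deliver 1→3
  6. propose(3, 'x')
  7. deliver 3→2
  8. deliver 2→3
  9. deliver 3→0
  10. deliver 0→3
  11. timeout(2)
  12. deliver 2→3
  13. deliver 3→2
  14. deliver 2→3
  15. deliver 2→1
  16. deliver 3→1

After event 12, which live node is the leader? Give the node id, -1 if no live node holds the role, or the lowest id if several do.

after 1 — timeout(3): n3:cand/t1/[-]
after 2 — deliver 3→2: n2:foll/t1/[-]
after 3 — deliver 2→3: ·
after 4 — deliver 3→1: n1:foll/t1/[-]
after 5 — deliver 1→3: n3:lead/t1/[-]
after 6 — propose(3,'x'): n3:lead/t1/[x]
after 7 — deliver 3→2: n2:foll/t1/[x]
after 8 — deliver 2→3: ·
after 9 — deliver 3→0: n0:foll/t1/[-]
after 10 — deliver 0→3: ·
after 11 — timeout(2): n2:cand/t2/[x]
after 12 — deliver 2→3: n3:foll/t2/[x]

-1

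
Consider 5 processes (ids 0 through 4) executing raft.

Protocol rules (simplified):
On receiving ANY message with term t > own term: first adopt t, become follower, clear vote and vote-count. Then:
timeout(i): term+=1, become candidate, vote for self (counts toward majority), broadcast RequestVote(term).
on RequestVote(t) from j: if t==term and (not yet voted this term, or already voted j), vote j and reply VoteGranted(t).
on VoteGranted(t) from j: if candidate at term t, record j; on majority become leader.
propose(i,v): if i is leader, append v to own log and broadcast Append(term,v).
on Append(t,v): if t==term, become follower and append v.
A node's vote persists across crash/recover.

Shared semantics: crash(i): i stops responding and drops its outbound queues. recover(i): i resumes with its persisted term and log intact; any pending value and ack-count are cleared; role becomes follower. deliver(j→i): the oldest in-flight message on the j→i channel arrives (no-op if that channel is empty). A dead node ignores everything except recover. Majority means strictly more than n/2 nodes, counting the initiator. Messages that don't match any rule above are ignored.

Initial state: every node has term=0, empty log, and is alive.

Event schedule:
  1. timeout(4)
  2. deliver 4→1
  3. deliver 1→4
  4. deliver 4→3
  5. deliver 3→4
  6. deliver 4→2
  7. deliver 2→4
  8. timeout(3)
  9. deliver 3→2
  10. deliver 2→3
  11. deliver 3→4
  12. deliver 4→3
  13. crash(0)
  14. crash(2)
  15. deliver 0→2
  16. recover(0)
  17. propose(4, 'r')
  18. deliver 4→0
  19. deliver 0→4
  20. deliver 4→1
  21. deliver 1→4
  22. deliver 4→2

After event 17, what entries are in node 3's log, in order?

step 1 timeout(4): 4={cand,t=1,log=-}
step 2 deliver 4→1: 1={foll,t=1,log=-}
step 3 deliver 1→4: —
step 4 deliver 4→3: 3={foll,t=1,log=-}
step 5 deliver 3→4: 4={lead,t=1,log=-}
step 6 deliver 4→2: 2={foll,t=1,log=-}
step 7 deliver 2→4: —
step 8 timeout(3): 3={cand,t=2,log=-}
step 9 deliver 3→2: 2={foll,t=2,log=-}
step 10 deliver 2→3: —
step 11 deliver 3→4: 4={foll,t=2,log=-}
step 12 deliver 4→3: 3={lead,t=2,log=-}
step 13 crash(0): 0={✗foll,t=0,log=-}
step 14 crash(2): 2={✗foll,t=2,log=-}
step 15 deliver 0→2: —
step 16 recover(0): 0={foll,t=0,log=-}
step 17 propose(4,'r'): —

empty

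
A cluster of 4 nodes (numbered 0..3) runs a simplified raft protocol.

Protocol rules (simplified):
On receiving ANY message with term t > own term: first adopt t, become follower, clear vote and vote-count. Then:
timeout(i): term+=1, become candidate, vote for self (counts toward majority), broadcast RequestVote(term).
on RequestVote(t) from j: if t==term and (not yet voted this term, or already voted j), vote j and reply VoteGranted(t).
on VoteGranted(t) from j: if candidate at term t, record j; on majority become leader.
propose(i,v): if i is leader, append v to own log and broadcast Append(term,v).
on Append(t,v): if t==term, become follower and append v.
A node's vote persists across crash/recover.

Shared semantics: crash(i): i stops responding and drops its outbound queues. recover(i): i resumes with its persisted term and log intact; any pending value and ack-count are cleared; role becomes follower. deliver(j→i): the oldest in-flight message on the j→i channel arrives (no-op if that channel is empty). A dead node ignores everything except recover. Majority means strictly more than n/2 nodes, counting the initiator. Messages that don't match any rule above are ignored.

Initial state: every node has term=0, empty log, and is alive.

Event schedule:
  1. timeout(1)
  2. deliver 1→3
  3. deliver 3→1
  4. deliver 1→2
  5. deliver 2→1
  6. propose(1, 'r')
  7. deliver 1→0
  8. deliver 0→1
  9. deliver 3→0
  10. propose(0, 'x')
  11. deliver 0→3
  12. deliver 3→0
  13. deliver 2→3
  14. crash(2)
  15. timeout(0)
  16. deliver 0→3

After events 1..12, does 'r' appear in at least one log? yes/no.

yes

after 1 — timeout(1): n1:cand/t1/[-]
after 2 — deliver 1→3: n3:foll/t1/[-]
after 3 — deliver 3→1: ·
after 4 — deliver 1→2: n2:foll/t1/[-]
after 5 — deliver 2→1: n1:lead/t1/[-]
after 6 — propose(1,'r'): n1:lead/t1/[r]
after 7 — deliver 1→0: n0:foll/t1/[-]
after 8 — deliver 0→1: ·
after 9 — deliver 3→0: ·
after 10 — propose(0,'x'): ·
after 11 — deliver 0→3: ·
after 12 — deliver 3→0: ·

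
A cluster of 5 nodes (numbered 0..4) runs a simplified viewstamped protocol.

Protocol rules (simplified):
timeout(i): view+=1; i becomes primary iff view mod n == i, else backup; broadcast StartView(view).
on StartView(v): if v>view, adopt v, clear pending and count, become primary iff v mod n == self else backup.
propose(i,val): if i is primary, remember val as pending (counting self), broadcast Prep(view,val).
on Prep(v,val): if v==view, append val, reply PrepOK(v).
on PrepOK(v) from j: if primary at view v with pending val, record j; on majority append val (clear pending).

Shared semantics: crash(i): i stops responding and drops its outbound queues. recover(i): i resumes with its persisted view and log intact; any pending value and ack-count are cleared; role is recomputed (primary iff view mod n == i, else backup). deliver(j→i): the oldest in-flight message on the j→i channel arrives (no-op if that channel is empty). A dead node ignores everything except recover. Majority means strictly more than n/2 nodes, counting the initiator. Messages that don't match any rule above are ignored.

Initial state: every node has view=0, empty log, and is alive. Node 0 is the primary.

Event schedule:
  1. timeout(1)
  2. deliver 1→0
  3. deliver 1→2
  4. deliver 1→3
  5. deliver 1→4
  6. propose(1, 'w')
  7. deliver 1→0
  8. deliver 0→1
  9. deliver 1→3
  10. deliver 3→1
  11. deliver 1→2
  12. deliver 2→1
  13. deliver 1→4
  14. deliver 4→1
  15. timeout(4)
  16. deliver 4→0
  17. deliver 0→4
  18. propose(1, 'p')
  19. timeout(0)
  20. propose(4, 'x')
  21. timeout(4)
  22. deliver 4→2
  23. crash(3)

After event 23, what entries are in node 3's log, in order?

1. timeout(1):  <1:prim v1 ->
2. deliver 1→0:  <0:back v1 ->
3. deliver 1→2:  <2:back v1 ->
4. deliver 1→3:  <3:back v1 ->
5. deliver 1→4:  <4:back v1 ->
6. propose(1,'w'):  nop
7. deliver 1→0:  <0:back v1 w>
8. deliver 0→1:  nop
9. deliver 1→3:  <3:back v1 w>
10. deliver 3→1:  <1:prim v1 w>
11. deliver 1→2:  <2:back v1 w>
12. deliver 2→1:  nop
13. deliver 1→4:  <4:back v1 w>
14. deliver 4→1:  nop
15. timeout(4):  <4:back v2 w>
16. deliver 4→0:  <0:back v2 w>
17. deliver 0→4:  nop
18. propose(1,'p'):  nop
19. timeout(0):  <0:back v3 w>
20. propose(4,'x'):  nop
21. timeout(4):  <4:back v3 w>
22. deliver 4→2:  <2:prim v2 w>
23. crash(3):  <3:✗back v1 w>

w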